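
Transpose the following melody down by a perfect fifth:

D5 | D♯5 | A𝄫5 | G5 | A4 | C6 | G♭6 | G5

G4 G#4 Dbb5 C5 D4 F5 Cb6 C5

D5 -> G4
D#5 -> G#4
Abb5 -> Dbb5
G5 -> C5
A4 -> D4
C6 -> F5
Gb6 -> Cb6
G5 -> C5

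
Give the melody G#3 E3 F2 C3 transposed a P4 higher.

G#3 → C#4
E3 → A3
F2 → Bb2
C3 → F3

C#4 A3 Bb2 F3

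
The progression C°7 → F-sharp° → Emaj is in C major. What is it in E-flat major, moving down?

Eb°7 A° Gmaj

C major down to E-flat major is a major sixth; each chord root moves by that interval while the quality stays the same.
C°7: root C down a major sixth → Eb, giving Eb°7.
F-sharp°: root F-sharp down a major sixth → A, giving A°.
Emaj: root E down a major sixth → G, giving Gmaj.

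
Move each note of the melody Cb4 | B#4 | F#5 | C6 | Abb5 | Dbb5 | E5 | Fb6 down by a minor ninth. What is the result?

A minor ninth down from Cb4 gives Bb2.
A minor ninth down from B#4 gives A##3.
F#5: a ninth down reaches E, and 13 semitones makes it E#4.
A minor ninth down from C6 gives B4.
Abb5 down a minor ninth is Gb4.
Dbb5: a ninth down reaches C, and 13 semitones makes it Cb4.
A minor ninth down from E5 gives D#4.
A minor ninth down from Fb6 gives Eb5.

Bb2 A##3 E#4 B4 Gb4 Cb4 D#4 Eb5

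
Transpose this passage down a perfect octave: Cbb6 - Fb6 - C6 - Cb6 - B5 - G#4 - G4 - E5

Cbb5 Fb5 C5 Cb5 B4 G#3 G3 E4

Cbb6 -> Cbb5
Fb6 -> Fb5
C6 -> C5
Cb6 -> Cb5
B5 -> B4
G#4 -> G#3
G4 -> G3
E5 -> E4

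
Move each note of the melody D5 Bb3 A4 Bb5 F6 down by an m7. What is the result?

E4 C3 B3 C5 G5

D5: a seventh down reaches E, and 10 semitones makes it E4.
Bb3 down a minor seventh is C3.
A minor seventh down from A4 gives B3.
A minor seventh down from Bb5 gives C5.
F6 down a minor seventh is G5.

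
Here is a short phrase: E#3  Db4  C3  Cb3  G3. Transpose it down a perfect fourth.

B#2 Ab3 G2 Gb2 D3

E#3 down a perfect fourth is B#2.
Db4: a fourth down reaches A, and 5 semitones makes it Ab3.
C3 down a perfect fourth is G2.
A perfect fourth down from Cb3 gives Gb2.
A perfect fourth down from G3 gives D3.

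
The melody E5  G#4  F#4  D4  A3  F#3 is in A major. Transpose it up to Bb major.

F5 A4 G4 Eb4 Bb3 G3

From A up to Bb is a minor second; apply that to each pitch.
E5 → F5
G#4 → A4
F#4 → G4
D4 → Eb4
A3 → Bb3
F#3 → G3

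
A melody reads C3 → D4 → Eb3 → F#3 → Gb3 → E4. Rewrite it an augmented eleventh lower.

Gb1 Ab2 Bbb1 C2 Dbb2 Bb2

An augmented eleventh down from C3 gives Gb1.
D4 down an augmented eleventh is Ab2.
An augmented eleventh down from Eb3 gives Bbb1.
F#3: an eleventh down reaches C, and 18 semitones makes it C2.
An augmented eleventh down from Gb3 gives Dbb2.
E4: an eleventh down reaches B, and 18 semitones makes it Bb2.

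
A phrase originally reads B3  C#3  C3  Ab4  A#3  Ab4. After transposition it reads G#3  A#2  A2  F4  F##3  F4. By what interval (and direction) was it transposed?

down a minor third

From B3 to G#3 is 3 letter names — a third of some quality.
G#3 to B3 is 3 semitones, which makes it a minor third; the second version is lower, so the direction is down.
Checking another pair — Ab4 → F4 — gives the same interval.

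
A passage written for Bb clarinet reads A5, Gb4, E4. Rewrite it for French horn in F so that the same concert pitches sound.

First find concert pitch: the Bb clarinet sounds a major second below written, so A5 Gb4 E4 sounds G5 Fb4 D4.
Then write for French horn in F: it sounds a perfect fifth below written, so the part must be a perfect fifth above concert.
G5 → D6
Fb4 → Cb5
D4 → A4

D6 Cb5 A4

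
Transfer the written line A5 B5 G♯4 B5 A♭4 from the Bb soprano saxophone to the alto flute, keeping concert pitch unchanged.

First find concert pitch: the Bb soprano saxophone sounds a major second below written, so A5 B5 G♯4 B5 A♭4 sounds G5 A5 F#4 A5 Gb4.
Then write for alto flute: it sounds a perfect fourth below written, so the part must be a perfect fourth above concert.
G5 → C6
A5 → D6
F#4 → B4
A5 → D6
Gb4 → Cb5

C6 D6 B4 D6 Cb5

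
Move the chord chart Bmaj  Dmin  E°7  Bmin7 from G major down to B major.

D#maj F#min G#°7 D#min7

G major down to B major is a minor sixth; each chord root moves by that interval while the quality stays the same.
Bmaj: root B down a minor sixth → D#, giving D#maj.
Dmin: root D down a minor sixth → F#, giving F#min.
E°7: root E down a minor sixth → G#, giving G#°7.
Bmin7: root B down a minor sixth → D#, giving D#min7.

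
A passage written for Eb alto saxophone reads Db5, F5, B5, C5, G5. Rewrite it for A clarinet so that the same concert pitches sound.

Abb4 Cb5 F5 Gb4 Db5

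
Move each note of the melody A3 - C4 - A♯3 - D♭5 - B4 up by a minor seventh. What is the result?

G4 Bb4 G#4 Cb6 A5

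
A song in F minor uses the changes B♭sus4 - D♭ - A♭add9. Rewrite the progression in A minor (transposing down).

Dsus4 F Cadd9

F minor down to A minor is a minor sixth; each chord root moves by that interval while the quality stays the same.
B♭sus4: root B♭ down a minor sixth → D, giving Dsus4.
D♭: root D♭ down a minor sixth → F, giving F.
A♭add9: root A♭ down a minor sixth → C, giving Cadd9.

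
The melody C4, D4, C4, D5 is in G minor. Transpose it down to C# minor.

F#3 G#3 F#3 G#4

G minor to C# minor down is a diminished fifth, so every note moves down by that interval.
C4 to F#3
D4 to G#3
C4 to F#3
D5 to G#4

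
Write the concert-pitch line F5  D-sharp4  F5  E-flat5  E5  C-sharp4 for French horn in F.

C6 A#4 C6 Bb5 B5 G#4

The French horn in F sounds a perfect fifth below written, so the written part must be a perfect fifth above concert — transpose each note up.
F5 becomes C6
D#4 becomes A#4
F5 becomes C6
Eb5 becomes Bb5
E5 becomes B5
C#4 becomes G#4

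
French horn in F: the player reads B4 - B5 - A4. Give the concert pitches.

E4 E5 D4

Written C4 on the French horn in F sounds as F3, a perfect fifth lower; apply that shift to every note.
B4 to E4
B5 to E5
A4 to D4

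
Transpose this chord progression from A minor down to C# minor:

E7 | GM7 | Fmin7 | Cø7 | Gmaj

A minor down to C# minor is a minor sixth; each chord root moves by that interval while the quality stays the same.
E7: root E down a minor sixth → G#, giving G#7.
GM7: root G down a minor sixth → B, giving BM7.
Fmin7: root F down a minor sixth → A, giving Amin7.
Cø7: root C down a minor sixth → E, giving Eø7.
Gmaj: root G down a minor sixth → B, giving Bmaj.

G#7 BM7 Amin7 Eø7 Bmaj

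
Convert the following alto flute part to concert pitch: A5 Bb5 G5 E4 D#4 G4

E5 F5 D5 B3 A#3 D4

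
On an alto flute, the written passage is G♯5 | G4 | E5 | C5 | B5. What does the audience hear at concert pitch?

The alto flute sounds a perfect fourth below written, so transpose each written note down a perfect fourth.
G#5 → D#5
G4 → D4
E5 → B4
C5 → G4
B5 → F#5

D#5 D4 B4 G4 F#5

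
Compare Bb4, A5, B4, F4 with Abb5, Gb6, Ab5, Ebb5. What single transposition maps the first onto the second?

up a diminished seventh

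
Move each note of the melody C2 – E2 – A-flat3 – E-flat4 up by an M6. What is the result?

A2 C#3 F4 C5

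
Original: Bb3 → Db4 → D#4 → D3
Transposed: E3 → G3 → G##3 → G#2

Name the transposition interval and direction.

down a diminished fifth

Take the first pair: Bb3 → E3. B to E spans 5 letter names, so the interval is some kind of fifth.
E3 to Bb3 is 6 semitones, which makes it a diminished fifth; the second version is lower, so the direction is down.
Checking another pair — D3 → G#2 — gives the same interval.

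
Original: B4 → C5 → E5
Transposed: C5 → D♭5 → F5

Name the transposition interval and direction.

up a minor second

Take the first pair: B4 → C5. B to C spans 2 letter names, so the interval is some kind of second.
B4 to C5 is 1 semitone, which makes it a minor second; the second version is higher, so the direction is up.
Checking another pair — E5 → F5 — gives the same interval.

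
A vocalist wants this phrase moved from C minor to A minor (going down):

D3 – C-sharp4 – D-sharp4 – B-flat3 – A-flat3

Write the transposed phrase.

B2 A#3 B#3 G3 F3

C minor to A minor down is a minor third, so every note moves down by that interval.
D3 gives B2
C#4 gives A#3
D#4 gives B#3
Bb3 gives G3
Ab3 gives F3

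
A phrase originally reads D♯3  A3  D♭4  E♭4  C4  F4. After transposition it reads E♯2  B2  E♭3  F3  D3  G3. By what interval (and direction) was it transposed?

Take the first pair: D#3 → E#2. D to E spans 7 letter names, so the interval is some kind of seventh.
E#2 to D#3 is 10 semitones, which makes it a minor seventh; the second version is lower, so the direction is down.
Checking another pair — F4 → G3 — gives the same interval.

down a minor seventh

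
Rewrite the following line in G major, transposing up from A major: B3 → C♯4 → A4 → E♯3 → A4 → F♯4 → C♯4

A4 B4 G5 D#4 G5 E5 B4

A major to G major up is a minor seventh, so every note moves up by that interval.
B3 to A4
C#4 to B4
A4 to G5
E#3 to D#4
A4 to G5
F#4 to E5
C#4 to B4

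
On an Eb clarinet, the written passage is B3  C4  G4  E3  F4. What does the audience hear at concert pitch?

D4 Eb4 Bb4 G3 Ab4

Written C4 on the Eb clarinet sounds as Eb4, a minor third higher; apply that shift to every note.
B3 gives D4
C4 gives Eb4
G4 gives Bb4
E3 gives G3
F4 gives Ab4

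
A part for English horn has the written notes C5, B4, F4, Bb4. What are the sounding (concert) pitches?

F4 E4 Bb3 Eb4

Written C4 on the English horn sounds as F3, a perfect fifth lower; apply that shift to every note.
C5 becomes F4
B4 becomes E4
F4 becomes Bb3
Bb4 becomes Eb4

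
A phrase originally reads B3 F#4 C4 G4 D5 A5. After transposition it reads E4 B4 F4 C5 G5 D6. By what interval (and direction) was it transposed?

up a perfect fourth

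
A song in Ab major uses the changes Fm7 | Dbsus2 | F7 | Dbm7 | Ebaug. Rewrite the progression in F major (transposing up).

Dm7 Bbsus2 D7 Bbm7 Caug

Ab major up to F major is a major sixth; each chord root moves by that interval while the quality stays the same.
Fm7: root F up a major sixth → D, giving Dm7.
Dbsus2: root Db up a major sixth → Bb, giving Bbsus2.
F7: root F up a major sixth → D, giving D7.
Dbm7: root Db up a major sixth → Bb, giving Bbm7.
Ebaug: root Eb up a major sixth → C, giving Caug.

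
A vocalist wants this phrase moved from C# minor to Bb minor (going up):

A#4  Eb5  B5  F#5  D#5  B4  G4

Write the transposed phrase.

From C# up to Bb is a diminished seventh; apply that to each pitch.
A#4 to G5
Eb5 to Dbb6
B5 to Ab6
F#5 to Eb6
D#5 to C6
B4 to Ab5
G4 to Fb5

G5 Dbb6 Ab6 Eb6 C6 Ab5 Fb5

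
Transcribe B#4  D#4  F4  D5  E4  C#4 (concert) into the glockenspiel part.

Written C4 sounds as C6 on the glockenspiel, so concert pitches are written a perfect fifteenth down.
B#4 becomes B#2
D#4 becomes D#2
F4 becomes F2
D5 becomes D3
E4 becomes E2
C#4 becomes C#2

B#2 D#2 F2 D3 E2 C#2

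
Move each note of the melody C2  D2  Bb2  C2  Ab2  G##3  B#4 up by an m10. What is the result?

Eb3 F3 Db4 Eb3 Cb4 B#4 D#6

C2 gives Eb3
D2 gives F3
Bb2 gives Db4
C2 gives Eb3
Ab2 gives Cb4
G##3 gives B#4
B#4 gives D#6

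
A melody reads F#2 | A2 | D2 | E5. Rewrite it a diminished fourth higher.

F#2: a fourth up reaches B, and 4 semitones makes it Bb2.
A diminished fourth up from A2 gives Db3.
A diminished fourth up from D2 gives Gb2.
A diminished fourth up from E5 gives Ab5.

Bb2 Db3 Gb2 Ab5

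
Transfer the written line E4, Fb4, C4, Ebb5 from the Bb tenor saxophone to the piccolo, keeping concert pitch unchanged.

D2 Ebb2 Bb1 Dbb3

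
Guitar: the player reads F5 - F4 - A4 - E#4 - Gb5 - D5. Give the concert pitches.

F4 F3 A3 E#3 Gb4 D4

Written C4 on the guitar sounds as C3, a perfect octave lower; apply that shift to every note.
F5 gives F4
F4 gives F3
A4 gives A3
E#4 gives E#3
Gb5 gives Gb4
D5 gives D4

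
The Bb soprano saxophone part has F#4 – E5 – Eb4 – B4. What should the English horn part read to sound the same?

First find concert pitch: the Bb soprano saxophone sounds a major second below written, so F#4 E5 Eb4 B4 sounds E4 D5 Db4 A4.
Then write for English horn: it sounds a perfect fifth below written, so the part must be a perfect fifth above concert.
E4 → B4
D5 → A5
Db4 → Ab4
A4 → E5

B4 A5 Ab4 E5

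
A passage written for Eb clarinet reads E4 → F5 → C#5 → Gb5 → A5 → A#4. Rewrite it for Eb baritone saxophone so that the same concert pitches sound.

E6 F7 C#7 Gb7 A7 A#6

First find concert pitch: the Eb clarinet sounds a minor third above written, so E4 F5 C#5 Gb5 A5 A#4 sounds G4 Ab5 E5 Bbb5 C6 C#5.
Then write for Eb baritone saxophone: it sounds a major thirteenth below written, so the part must be a major thirteenth above concert.
G4 → E6
Ab5 → F7
E5 → C#7
Bbb5 → Gb7
C6 → A7
C#5 → A#6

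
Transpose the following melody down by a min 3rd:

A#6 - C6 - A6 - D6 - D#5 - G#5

F##6 A5 F#6 B5 B#4 E#5

A#6 → F##6
C6 → A5
A6 → F#6
D6 → B5
D#5 → B#4
G#5 → E#5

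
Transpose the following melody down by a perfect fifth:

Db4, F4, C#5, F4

Gb3 Bb3 F#4 Bb3

Db4: a fifth down reaches G, and 7 semitones makes it Gb3.
F4: a fifth down reaches B, and 7 semitones makes it Bb3.
C#5 down a perfect fifth is F#4.
A perfect fifth down from F4 gives Bb3.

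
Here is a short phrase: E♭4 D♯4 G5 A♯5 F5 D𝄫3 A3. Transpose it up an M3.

Eb4 gives G4
D#4 gives F##4
G5 gives B5
A#5 gives C##6
F5 gives A5
Dbb3 gives Fb3
A3 gives C#4

G4 F##4 B5 C##6 A5 Fb3 C#4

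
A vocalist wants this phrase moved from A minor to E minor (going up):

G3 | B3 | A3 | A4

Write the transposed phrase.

D4 F#4 E4 E5

A minor to E minor up is a perfect fifth, so every note moves up by that interval.
G3 → D4
B3 → F#4
A3 → E4
A4 → E5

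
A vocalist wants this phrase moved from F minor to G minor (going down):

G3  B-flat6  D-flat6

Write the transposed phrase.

A2 C6 Eb5

F minor to G minor down is a minor seventh, so every note moves down by that interval.
G3 -> A2
Bb6 -> C6
Db6 -> Eb5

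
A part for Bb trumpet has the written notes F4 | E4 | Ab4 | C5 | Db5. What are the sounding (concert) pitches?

Eb4 D4 Gb4 Bb4 Cb5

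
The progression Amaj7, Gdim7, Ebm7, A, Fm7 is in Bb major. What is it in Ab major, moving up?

Gmaj7 Fdim7 Dbm7 G Ebm7

Bb major up to Ab major is a minor seventh; each chord root moves by that interval while the quality stays the same.
Amaj7: root A up a minor seventh → G, giving Gmaj7.
Gdim7: root G up a minor seventh → F, giving Fdim7.
Ebm7: root Eb up a minor seventh → Db, giving Dbm7.
A: root A up a minor seventh → G, giving G.
Fm7: root F up a minor seventh → Eb, giving Ebm7.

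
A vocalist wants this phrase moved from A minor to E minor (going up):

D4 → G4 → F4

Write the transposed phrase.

A4 D5 C5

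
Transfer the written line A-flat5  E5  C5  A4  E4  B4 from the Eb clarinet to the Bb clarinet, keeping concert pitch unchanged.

First find concert pitch: the Eb clarinet sounds a minor third above written, so A-flat5 E5 C5 A4 E4 B4 sounds Cb6 G5 Eb5 C5 G4 D5.
Then write for Bb clarinet: it sounds a major second below written, so the part must be a major second above concert.
Cb6 → Db6
G5 → A5
Eb5 → F5
C5 → D5
G4 → A4
D5 → E5

Db6 A5 F5 D5 A4 E5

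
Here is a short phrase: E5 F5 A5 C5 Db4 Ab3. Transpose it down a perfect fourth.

A perfect fourth down from E5 gives B4.
A perfect fourth down from F5 gives C5.
A perfect fourth down from A5 gives E5.
C5 down a perfect fourth is G4.
Db4 down a perfect fourth is Ab3.
Ab3 down a perfect fourth is Eb3.

B4 C5 E5 G4 Ab3 Eb3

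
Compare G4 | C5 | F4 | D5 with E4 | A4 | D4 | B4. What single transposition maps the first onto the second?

down a minor third

From G4 to E4 is 3 letter names — a third of some quality.
E4 to G4 is 3 semitones, which makes it a minor third; the second version is lower, so the direction is down.
Checking another pair — D5 → B4 — gives the same interval.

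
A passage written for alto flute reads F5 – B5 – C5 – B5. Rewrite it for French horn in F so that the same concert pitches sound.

First find concert pitch: the alto flute sounds a perfect fourth below written, so F5 B5 C5 B5 sounds C5 F#5 G4 F#5.
Then write for French horn in F: it sounds a perfect fifth below written, so the part must be a perfect fifth above concert.
C5 → G5
F#5 → C#6
G4 → D5
F#5 → C#6

G5 C#6 D5 C#6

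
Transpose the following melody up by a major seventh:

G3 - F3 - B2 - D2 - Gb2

F#4 E4 A#3 C#3 F3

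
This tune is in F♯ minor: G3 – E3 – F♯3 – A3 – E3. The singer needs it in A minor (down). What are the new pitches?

Bb2 G2 A2 C3 G2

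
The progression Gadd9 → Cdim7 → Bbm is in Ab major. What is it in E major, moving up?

D#add9 G#dim7 F#m

Ab major up to E major is an augmented fifth; each chord root moves by that interval while the quality stays the same.
Gadd9: root G up an augmented fifth → D#, giving D#add9.
Cdim7: root C up an augmented fifth → G#, giving G#dim7.
Bbm: root Bb up an augmented fifth → F#, giving F#m.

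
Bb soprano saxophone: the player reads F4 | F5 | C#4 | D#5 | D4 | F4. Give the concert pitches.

Eb4 Eb5 B3 C#5 C4 Eb4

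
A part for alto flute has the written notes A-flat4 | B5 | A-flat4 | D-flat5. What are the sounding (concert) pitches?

The alto flute sounds a perfect fourth below written, so transpose each written note down a perfect fourth.
Ab4 to Eb4
B5 to F#5
Ab4 to Eb4
Db5 to Ab4

Eb4 F#5 Eb4 Ab4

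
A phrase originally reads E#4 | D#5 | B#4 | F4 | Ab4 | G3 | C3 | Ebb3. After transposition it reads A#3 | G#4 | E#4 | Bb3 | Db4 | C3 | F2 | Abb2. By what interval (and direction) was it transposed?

From E#4 to A#3 is 5 letter names — a fifth of some quality.
A#3 to E#4 is 7 semitones, which makes it a perfect fifth; the second version is lower, so the direction is down.
Checking another pair — Ebb3 → Abb2 — gives the same interval.

down a perfect fifth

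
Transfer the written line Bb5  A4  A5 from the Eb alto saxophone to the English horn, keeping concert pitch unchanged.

Ab5 G4 G5

First find concert pitch: the Eb alto saxophone sounds a major sixth below written, so Bb5 A4 A5 sounds Db5 C4 C5.
Then write for English horn: it sounds a perfect fifth below written, so the part must be a perfect fifth above concert.
Db5 → Ab5
C4 → G4
C5 → G5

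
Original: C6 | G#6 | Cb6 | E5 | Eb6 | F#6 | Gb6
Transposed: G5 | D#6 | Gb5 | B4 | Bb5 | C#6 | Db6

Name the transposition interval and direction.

From C6 to G5 is 4 letter names — a fourth of some quality.
G5 to C6 is 5 semitones, which makes it a perfect fourth; the second version is lower, so the direction is down.
Checking another pair — Gb6 → Db6 — gives the same interval.

down a perfect fourth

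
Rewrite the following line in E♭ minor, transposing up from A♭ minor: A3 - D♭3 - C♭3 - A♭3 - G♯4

A♭ minor to E♭ minor up is a perfect fifth, so every note moves up by that interval.
A3 becomes E4
Db3 becomes Ab3
Cb3 becomes Gb3
Ab3 becomes Eb4
G#4 becomes D#5

E4 Ab3 Gb3 Eb4 D#5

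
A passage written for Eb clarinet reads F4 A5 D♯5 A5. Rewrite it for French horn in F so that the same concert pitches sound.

First find concert pitch: the Eb clarinet sounds a minor third above written, so F4 A5 D♯5 A5 sounds Ab4 C6 F#5 C6.
Then write for French horn in F: it sounds a perfect fifth below written, so the part must be a perfect fifth above concert.
Ab4 → Eb5
C6 → G6
F#5 → C#6
C6 → G6

Eb5 G6 C#6 G6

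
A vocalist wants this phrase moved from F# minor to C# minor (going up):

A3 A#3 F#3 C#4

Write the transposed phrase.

E4 E#4 C#4 G#4

F# minor to C# minor up is a perfect fifth, so every note moves up by that interval.
A3 -> E4
A#3 -> E#4
F#3 -> C#4
C#4 -> G#4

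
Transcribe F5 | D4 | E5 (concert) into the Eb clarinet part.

D5 B3 C#5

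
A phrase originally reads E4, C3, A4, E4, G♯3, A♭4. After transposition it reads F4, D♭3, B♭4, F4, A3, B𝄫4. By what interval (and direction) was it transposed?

up a minor second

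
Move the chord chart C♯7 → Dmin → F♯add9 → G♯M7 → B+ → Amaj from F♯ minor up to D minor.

F♯ minor up to D minor is a minor sixth; each chord root moves by that interval while the quality stays the same.
C♯7: root C♯ up a minor sixth → A, giving A7.
Dmin: root D up a minor sixth → Bb, giving Bbmin.
F♯add9: root F♯ up a minor sixth → D, giving Dadd9.
G♯M7: root G♯ up a minor sixth → E, giving EM7.
B+: root B up a minor sixth → G, giving G+.
Amaj: root A up a minor sixth → F, giving Fmaj.

A7 Bbmin Dadd9 EM7 G+ Fmaj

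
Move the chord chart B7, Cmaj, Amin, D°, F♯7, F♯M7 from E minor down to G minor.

E minor down to G minor is a major sixth; each chord root moves by that interval while the quality stays the same.
B7: root B down a major sixth → D, giving D7.
Cmaj: root C down a major sixth → Eb, giving Ebmaj.
Amin: root A down a major sixth → C, giving Cmin.
D°: root D down a major sixth → F, giving F°.
F♯7: root F♯ down a major sixth → A, giving A7.
F♯M7: root F♯ down a major sixth → A, giving AM7.

D7 Ebmaj Cmin F° A7 AM7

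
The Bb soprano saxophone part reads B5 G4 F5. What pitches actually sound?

Written C4 on the Bb soprano saxophone sounds as Bb3, a major second lower; apply that shift to every note.
B5 → A5
G4 → F4
F5 → Eb5

A5 F4 Eb5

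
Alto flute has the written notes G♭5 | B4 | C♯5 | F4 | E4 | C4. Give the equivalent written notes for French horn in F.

Ab5 C#5 D#5 G4 F#4 D4

First find concert pitch: the alto flute sounds a perfect fourth below written, so G♭5 B4 C♯5 F4 E4 C4 sounds Db5 F#4 G#4 C4 B3 G3.
Then write for French horn in F: it sounds a perfect fifth below written, so the part must be a perfect fifth above concert.
Db5 → Ab5
F#4 → C#5
G#4 → D#5
C4 → G4
B3 → F#4
G3 → D4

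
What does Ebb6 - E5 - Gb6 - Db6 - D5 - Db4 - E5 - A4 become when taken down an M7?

Ebb6: a seventh down reaches F, and 11 semitones makes it Fbb5.
E5: a seventh down reaches F, and 11 semitones makes it F4.
Gb6 down a major seventh is Abb5.
A major seventh down from Db6 gives Ebb5.
A major seventh down from D5 gives Eb4.
Db4: a seventh down reaches E, and 11 semitones makes it Ebb3.
E5: a seventh down reaches F, and 11 semitones makes it F4.
A major seventh down from A4 gives Bb3.

Fbb5 F4 Abb5 Ebb5 Eb4 Ebb3 F4 Bb3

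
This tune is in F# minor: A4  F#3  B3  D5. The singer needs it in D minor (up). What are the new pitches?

F5 D4 G4 Bb5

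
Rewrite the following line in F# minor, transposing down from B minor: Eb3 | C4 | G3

Bb2 G3 D3

From B down to F# is a perfect fourth; apply that to each pitch.
Eb3 gives Bb2
C4 gives G3
G3 gives D3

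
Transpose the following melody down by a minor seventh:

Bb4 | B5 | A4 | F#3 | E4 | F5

C4 C#5 B3 G#2 F#3 G4

Bb4 down a minor seventh is C4.
B5 down a minor seventh is C#5.
A minor seventh down from A4 gives B3.
F#3: a seventh down reaches G, and 10 semitones makes it G#2.
E4 down a minor seventh is F#3.
A minor seventh down from F5 gives G4.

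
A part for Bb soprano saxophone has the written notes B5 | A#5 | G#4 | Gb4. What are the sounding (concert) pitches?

A5 G#5 F#4 Fb4

The Bb soprano saxophone sounds a major second below written, so transpose each written note down a major second.
B5 -> A5
A#5 -> G#5
G#4 -> F#4
Gb4 -> Fb4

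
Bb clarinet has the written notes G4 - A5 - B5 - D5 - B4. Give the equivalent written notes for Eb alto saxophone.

First find concert pitch: the Bb clarinet sounds a major second below written, so G4 A5 B5 D5 B4 sounds F4 G5 A5 C5 A4.
Then write for Eb alto saxophone: it sounds a major sixth below written, so the part must be a major sixth above concert.
F4 → D5
G5 → E6
A5 → F#6
C5 → A5
A4 → F#5

D5 E6 F#6 A5 F#5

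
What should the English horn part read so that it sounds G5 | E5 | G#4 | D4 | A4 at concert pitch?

D6 B5 D#5 A4 E5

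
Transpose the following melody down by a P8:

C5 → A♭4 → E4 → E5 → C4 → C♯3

C4 Ab3 E3 E4 C3 C#2

C5 to C4
Ab4 to Ab3
E4 to E3
E5 to E4
C4 to C3
C#3 to C#2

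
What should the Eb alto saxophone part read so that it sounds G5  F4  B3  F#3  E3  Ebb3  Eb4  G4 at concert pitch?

E6 D5 G#4 D#4 C#4 Cb4 C5 E5

Written C4 sounds as Eb3 on the Eb alto saxophone, so concert pitches are written a major sixth up.
G5 -> E6
F4 -> D5
B3 -> G#4
F#3 -> D#4
E3 -> C#4
Ebb3 -> Cb4
Eb4 -> C5
G4 -> E5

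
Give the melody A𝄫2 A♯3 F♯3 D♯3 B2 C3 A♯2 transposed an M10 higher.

Abb2 to Cb4
A#3 to C##5
F#3 to A#4
D#3 to F##4
B2 to D#4
C3 to E4
A#2 to C##4

Cb4 C##5 A#4 F##4 D#4 E4 C##4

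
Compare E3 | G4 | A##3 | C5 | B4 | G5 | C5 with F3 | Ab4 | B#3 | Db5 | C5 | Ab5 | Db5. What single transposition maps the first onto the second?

up a minor second

Take the first pair: E3 → F3. E to F spans 2 letter names, so the interval is some kind of second.
E3 to F3 is 1 semitone, which makes it a minor second; the second version is higher, so the direction is up.
Checking another pair — C5 → Db5 — gives the same interval.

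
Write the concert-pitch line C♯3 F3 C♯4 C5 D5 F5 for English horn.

Written C4 sounds as F3 on the English horn, so concert pitches are written a perfect fifth up.
C#3 to G#3
F3 to C4
C#4 to G#4
C5 to G5
D5 to A5
F5 to C6

G#3 C4 G#4 G5 A5 C6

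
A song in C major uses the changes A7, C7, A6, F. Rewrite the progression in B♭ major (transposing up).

G7 Bb7 G6 Eb

C major up to B♭ major is a minor seventh; each chord root moves by that interval while the quality stays the same.
A7: root A up a minor seventh → G, giving G7.
C7: root C up a minor seventh → Bb, giving Bb7.
A6: root A up a minor seventh → G, giving G6.
F: root F up a minor seventh → Eb, giving Eb.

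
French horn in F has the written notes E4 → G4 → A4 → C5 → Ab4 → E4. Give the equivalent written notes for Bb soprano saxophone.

First find concert pitch: the French horn in F sounds a perfect fifth below written, so E4 G4 A4 C5 Ab4 E4 sounds A3 C4 D4 F4 Db4 A3.
Then write for Bb soprano saxophone: it sounds a major second below written, so the part must be a major second above concert.
A3 → B3
C4 → D4
D4 → E4
F4 → G4
Db4 → Eb4
A3 → B3

B3 D4 E4 G4 Eb4 B3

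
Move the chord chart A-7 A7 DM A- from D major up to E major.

D major up to E major is a major second; each chord root moves by that interval while the quality stays the same.
A-7: root A up a major second → B, giving B-7.
A7: root A up a major second → B, giving B7.
DM: root D up a major second → E, giving EM.
A-: root A up a major second → B, giving B-.

B-7 B7 EM B-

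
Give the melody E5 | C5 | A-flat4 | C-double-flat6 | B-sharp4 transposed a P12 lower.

A3 F3 Db3 Fbb4 E#3

E5: a twelfth down reaches A, and 19 semitones makes it A3.
C5 down a perfect twelfth is F3.
Ab4: a twelfth down reaches D, and 19 semitones makes it Db3.
Cbb6: a twelfth down reaches F, and 19 semitones makes it Fbb4.
A perfect twelfth down from B#4 gives E#3.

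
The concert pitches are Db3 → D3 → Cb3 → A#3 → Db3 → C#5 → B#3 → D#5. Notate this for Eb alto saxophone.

The Eb alto saxophone sounds a major sixth below written, so the written part must be a major sixth above concert — transpose each note up.
Db3 to Bb3
D3 to B3
Cb3 to Ab3
A#3 to F##4
Db3 to Bb3
C#5 to A#5
B#3 to G##4
D#5 to B#5

Bb3 B3 Ab3 F##4 Bb3 A#5 G##4 B#5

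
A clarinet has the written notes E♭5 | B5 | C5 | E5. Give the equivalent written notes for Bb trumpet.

First find concert pitch: the A clarinet sounds a minor third below written, so E♭5 B5 C5 E5 sounds C5 G#5 A4 C#5.
Then write for Bb trumpet: it sounds a major second below written, so the part must be a major second above concert.
C5 → D5
G#5 → A#5
A4 → B4
C#5 → D#5

D5 A#5 B4 D#5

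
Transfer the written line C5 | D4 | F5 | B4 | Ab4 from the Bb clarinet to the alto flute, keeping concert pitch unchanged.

First find concert pitch: the Bb clarinet sounds a major second below written, so C5 D4 F5 B4 Ab4 sounds Bb4 C4 Eb5 A4 Gb4.
Then write for alto flute: it sounds a perfect fourth below written, so the part must be a perfect fourth above concert.
Bb4 → Eb5
C4 → F4
Eb5 → Ab5
A4 → D5
Gb4 → Cb5

Eb5 F4 Ab5 D5 Cb5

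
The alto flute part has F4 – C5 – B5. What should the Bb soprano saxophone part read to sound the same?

D4 A4 G#5

First find concert pitch: the alto flute sounds a perfect fourth below written, so F4 C5 B5 sounds C4 G4 F#5.
Then write for Bb soprano saxophone: it sounds a major second below written, so the part must be a major second above concert.
C4 → D4
G4 → A4
F#5 → G#5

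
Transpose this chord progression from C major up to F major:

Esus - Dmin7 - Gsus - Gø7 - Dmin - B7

Asus Gmin7 Csus Cø7 Gmin E7

C major up to F major is a perfect fourth; each chord root moves by that interval while the quality stays the same.
Esus: root E up a perfect fourth → A, giving Asus.
Dmin7: root D up a perfect fourth → G, giving Gmin7.
Gsus: root G up a perfect fourth → C, giving Csus.
Gø7: root G up a perfect fourth → C, giving Cø7.
Dmin: root D up a perfect fourth → G, giving Gmin.
B7: root B up a perfect fourth → E, giving E7.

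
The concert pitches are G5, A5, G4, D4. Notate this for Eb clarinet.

Written C4 sounds as Eb4 on the Eb clarinet, so concert pitches are written a minor third down.
G5 gives E5
A5 gives F#5
G4 gives E4
D4 gives B3

E5 F#5 E4 B3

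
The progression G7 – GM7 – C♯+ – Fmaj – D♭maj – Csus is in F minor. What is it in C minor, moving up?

F minor up to C minor is a perfect fifth; each chord root moves by that interval while the quality stays the same.
G7: root G up a perfect fifth → D, giving D7.
GM7: root G up a perfect fifth → D, giving DM7.
C♯+: root C♯ up a perfect fifth → G#, giving G#+.
Fmaj: root F up a perfect fifth → C, giving Cmaj.
D♭maj: root D♭ up a perfect fifth → Ab, giving Abmaj.
Csus: root C up a perfect fifth → G, giving Gsus.

D7 DM7 G#+ Cmaj Abmaj Gsus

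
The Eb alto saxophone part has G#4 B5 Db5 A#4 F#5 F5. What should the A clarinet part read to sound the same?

D4 F5 Abb4 E4 C5 Cb5

First find concert pitch: the Eb alto saxophone sounds a major sixth below written, so G#4 B5 Db5 A#4 F#5 F5 sounds B3 D5 Fb4 C#4 A4 Ab4.
Then write for A clarinet: it sounds a minor third below written, so the part must be a minor third above concert.
B3 → D4
D5 → F5
Fb4 → Abb4
C#4 → E4
A4 → C5
Ab4 → Cb5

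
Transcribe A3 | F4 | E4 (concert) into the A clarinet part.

The A clarinet sounds a minor third below written, so the written part must be a minor third above concert — transpose each note up.
A3 becomes C4
F4 becomes Ab4
E4 becomes G4

C4 Ab4 G4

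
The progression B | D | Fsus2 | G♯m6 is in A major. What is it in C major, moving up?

A major up to C major is a minor third; each chord root moves by that interval while the quality stays the same.
B: root B up a minor third → D, giving D.
D: root D up a minor third → F, giving F.
Fsus2: root F up a minor third → Ab, giving Absus2.
G♯m6: root G♯ up a minor third → B, giving Bm6.

D F Absus2 Bm6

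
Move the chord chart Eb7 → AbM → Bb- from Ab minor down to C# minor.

G#7 C#M D#-

Ab minor down to C# minor is a diminished sixth; each chord root moves by that interval while the quality stays the same.
Eb7: root Eb down a diminished sixth → G#, giving G#7.
AbM: root Ab down a diminished sixth → C#, giving C#M.
Bb-: root Bb down a diminished sixth → D#, giving D#-.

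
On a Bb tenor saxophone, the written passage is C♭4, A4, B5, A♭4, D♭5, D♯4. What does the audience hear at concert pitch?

Bbb2 G3 A4 Gb3 Cb4 C#3

The Bb tenor saxophone sounds a major ninth below written, so transpose each written note down a major ninth.
Cb4 -> Bbb2
A4 -> G3
B5 -> A4
Ab4 -> Gb3
Db5 -> Cb4
D#4 -> C#3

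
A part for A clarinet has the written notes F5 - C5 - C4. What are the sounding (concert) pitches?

Written C4 on the A clarinet sounds as A3, a minor third lower; apply that shift to every note.
F5 → D5
C5 → A4
C4 → A3

D5 A4 A3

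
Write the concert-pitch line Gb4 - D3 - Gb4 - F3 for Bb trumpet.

Written C4 sounds as Bb3 on the Bb trumpet, so concert pitches are written a major second up.
Gb4 gives Ab4
D3 gives E3
Gb4 gives Ab4
F3 gives G3

Ab4 E3 Ab4 G3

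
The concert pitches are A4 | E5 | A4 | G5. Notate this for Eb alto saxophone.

Written C4 sounds as Eb3 on the Eb alto saxophone, so concert pitches are written a major sixth up.
A4 → F#5
E5 → C#6
A4 → F#5
G5 → E6

F#5 C#6 F#5 E6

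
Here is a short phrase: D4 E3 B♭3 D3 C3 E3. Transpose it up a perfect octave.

D4 up a perfect octave is D5.
A perfect octave up from E3 gives E4.
Bb3: an octave up reaches B, and 12 semitones makes it Bb4.
D3: an octave up reaches D, and 12 semitones makes it D4.
C3: an octave up reaches C, and 12 semitones makes it C4.
E3 up a perfect octave is E4.

D5 E4 Bb4 D4 C4 E4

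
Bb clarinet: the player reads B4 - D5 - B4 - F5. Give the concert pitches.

A4 C5 A4 Eb5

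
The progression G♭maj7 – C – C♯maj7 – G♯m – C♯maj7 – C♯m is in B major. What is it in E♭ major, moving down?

Cbbmaj7 Fb Fmaj7 Cm Fmaj7 Fm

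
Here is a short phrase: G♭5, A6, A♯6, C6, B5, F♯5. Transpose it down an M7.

Gb5 gives Abb4
A6 gives Bb5
A#6 gives B5
C6 gives Db5
B5 gives C5
F#5 gives G4

Abb4 Bb5 B5 Db5 C5 G4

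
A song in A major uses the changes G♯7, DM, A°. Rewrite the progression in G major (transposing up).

F#7 CM G°

A major up to G major is a minor seventh; each chord root moves by that interval while the quality stays the same.
G♯7: root G♯ up a minor seventh → F#, giving F#7.
DM: root D up a minor seventh → C, giving CM.
A°: root A up a minor seventh → G, giving G°.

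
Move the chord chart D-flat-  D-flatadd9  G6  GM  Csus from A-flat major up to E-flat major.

A-flat major up to E-flat major is a perfect fifth; each chord root moves by that interval while the quality stays the same.
D-flat-: root D-flat up a perfect fifth → Ab, giving Ab-.
D-flatadd9: root D-flat up a perfect fifth → Ab, giving Abadd9.
G6: root G up a perfect fifth → D, giving D6.
GM: root G up a perfect fifth → D, giving DM.
Csus: root C up a perfect fifth → G, giving Gsus.

Ab- Abadd9 D6 DM Gsus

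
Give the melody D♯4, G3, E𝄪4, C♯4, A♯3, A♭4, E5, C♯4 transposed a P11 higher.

A perfect eleventh up from D#4 gives G#5.
G3: an eleventh up reaches C, and 17 semitones makes it C5.
E##4: an eleventh up reaches A, and 17 semitones makes it A##5.
C#4 up a perfect eleventh is F#5.
A perfect eleventh up from A#3 gives D#5.
A perfect eleventh up from Ab4 gives Db6.
E5 up a perfect eleventh is A6.
C#4 up a perfect eleventh is F#5.

G#5 C5 A##5 F#5 D#5 Db6 A6 F#5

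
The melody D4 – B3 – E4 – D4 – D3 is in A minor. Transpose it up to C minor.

F4 D4 G4 F4 F3

A minor to C minor up is a minor third, so every note moves up by that interval.
D4 -> F4
B3 -> D4
E4 -> G4
D4 -> F4
D3 -> F3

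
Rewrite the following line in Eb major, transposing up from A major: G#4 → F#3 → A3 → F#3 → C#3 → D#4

From A up to Eb is a diminished fifth; apply that to each pitch.
G#4 to D5
F#3 to C4
A3 to Eb4
F#3 to C4
C#3 to G3
D#4 to A4

D5 C4 Eb4 C4 G3 A4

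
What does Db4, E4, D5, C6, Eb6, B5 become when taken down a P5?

Gb3 A3 G4 F5 Ab5 E5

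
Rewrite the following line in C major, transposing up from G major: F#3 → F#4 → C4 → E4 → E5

B3 B4 F4 A4 A5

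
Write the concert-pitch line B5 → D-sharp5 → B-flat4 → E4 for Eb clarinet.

Written C4 sounds as Eb4 on the Eb clarinet, so concert pitches are written a minor third down.
B5 gives G#5
D#5 gives B#4
Bb4 gives G4
E4 gives C#4

G#5 B#4 G4 C#4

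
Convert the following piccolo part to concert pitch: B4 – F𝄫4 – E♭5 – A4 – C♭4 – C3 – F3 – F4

B5 Fbb5 Eb6 A5 Cb5 C4 F4 F5

Written C4 on the piccolo sounds as C5, a perfect octave higher; apply that shift to every note.
B4 → B5
Fbb4 → Fbb5
Eb5 → Eb6
A4 → A5
Cb4 → Cb5
C3 → C4
F3 → F4
F4 → F5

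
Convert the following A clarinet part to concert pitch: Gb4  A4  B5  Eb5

Eb4 F#4 G#5 C5

Written C4 on the A clarinet sounds as A3, a minor third lower; apply that shift to every note.
Gb4 -> Eb4
A4 -> F#4
B5 -> G#5
Eb5 -> C5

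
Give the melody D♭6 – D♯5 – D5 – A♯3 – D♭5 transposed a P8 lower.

Db6 down a perfect octave is Db5.
D#5 down a perfect octave is D#4.
D5: an octave down reaches D, and 12 semitones makes it D4.
A#3: an octave down reaches A, and 12 semitones makes it A#2.
Db5: an octave down reaches D, and 12 semitones makes it Db4.

Db5 D#4 D4 A#2 Db4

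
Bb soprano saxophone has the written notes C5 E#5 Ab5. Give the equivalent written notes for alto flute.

Eb5 G#5 Cb6

First find concert pitch: the Bb soprano saxophone sounds a major second below written, so C5 E#5 Ab5 sounds Bb4 D#5 Gb5.
Then write for alto flute: it sounds a perfect fourth below written, so the part must be a perfect fourth above concert.
Bb4 → Eb5
D#5 → G#5
Gb5 → Cb6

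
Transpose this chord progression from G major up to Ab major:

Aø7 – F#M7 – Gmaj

Bbø7 GM7 Abmaj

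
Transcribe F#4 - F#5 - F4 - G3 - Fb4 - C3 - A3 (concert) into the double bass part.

F#5 F#6 F5 G4 Fb5 C4 A4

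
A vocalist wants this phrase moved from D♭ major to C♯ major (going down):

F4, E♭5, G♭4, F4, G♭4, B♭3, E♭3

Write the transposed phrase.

From D♭ down to C♯ is a diminished second; apply that to each pitch.
F4 to E#4
Eb5 to D#5
Gb4 to F#4
F4 to E#4
Gb4 to F#4
Bb3 to A#3
Eb3 to D#3

E#4 D#5 F#4 E#4 F#4 A#3 D#3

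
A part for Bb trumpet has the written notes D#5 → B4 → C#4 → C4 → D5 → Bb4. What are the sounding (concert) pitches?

The Bb trumpet sounds a major second below written, so transpose each written note down a major second.
D#5 becomes C#5
B4 becomes A4
C#4 becomes B3
C4 becomes Bb3
D5 becomes C5
Bb4 becomes Ab4

C#5 A4 B3 Bb3 C5 Ab4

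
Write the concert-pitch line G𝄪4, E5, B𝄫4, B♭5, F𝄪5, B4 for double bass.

Written C4 sounds as C3 on the double bass, so concert pitches are written a perfect octave up.
G##4 becomes G##5
E5 becomes E6
Bbb4 becomes Bbb5
Bb5 becomes Bb6
F##5 becomes F##6
B4 becomes B5

G##5 E6 Bbb5 Bb6 F##6 B5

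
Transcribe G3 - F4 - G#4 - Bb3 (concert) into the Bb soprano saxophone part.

A3 G4 A#4 C4

Written C4 sounds as Bb3 on the Bb soprano saxophone, so concert pitches are written a major second up.
G3 gives A3
F4 gives G4
G#4 gives A#4
Bb3 gives C4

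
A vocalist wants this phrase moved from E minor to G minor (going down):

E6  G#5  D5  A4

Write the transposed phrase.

G5 B4 F4 C4

E minor to G minor down is a major sixth, so every note moves down by that interval.
E6 → G5
G#5 → B4
D5 → F4
A4 → C4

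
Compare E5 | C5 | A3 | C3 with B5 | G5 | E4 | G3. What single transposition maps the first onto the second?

up a perfect fifth

Take the first pair: E5 → B5. E to B spans 5 letter names, so the interval is some kind of fifth.
E5 to B5 is 7 semitones, which makes it a perfect fifth; the second version is higher, so the direction is up.
Checking another pair — C3 → G3 — gives the same interval.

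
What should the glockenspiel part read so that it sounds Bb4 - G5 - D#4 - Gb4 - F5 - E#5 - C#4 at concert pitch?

Bb2 G3 D#2 Gb2 F3 E#3 C#2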